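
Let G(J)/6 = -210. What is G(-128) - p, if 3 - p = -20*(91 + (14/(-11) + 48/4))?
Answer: -36273/11 ≈ -3297.5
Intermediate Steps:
G(J) = -1260 (G(J) = 6*(-210) = -1260)
p = 22413/11 (p = 3 - (-20)*(91 + (14/(-11) + 48/4)) = 3 - (-20)*(91 + (14*(-1/11) + 48*(¼))) = 3 - (-20)*(91 + (-14/11 + 12)) = 3 - (-20)*(91 + 118/11) = 3 - (-20)*1119/11 = 3 - 1*(-22380/11) = 3 + 22380/11 = 22413/11 ≈ 2037.5)
G(-128) - p = -1260 - 1*22413/11 = -1260 - 22413/11 = -36273/11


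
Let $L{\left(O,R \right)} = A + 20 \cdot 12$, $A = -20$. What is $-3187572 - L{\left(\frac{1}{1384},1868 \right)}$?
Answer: $-3187792$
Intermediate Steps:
$L{\left(O,R \right)} = 220$ ($L{\left(O,R \right)} = -20 + 20 \cdot 12 = -20 + 240 = 220$)
$-3187572 - L{\left(\frac{1}{1384},1868 \right)} = -3187572 - 220 = -3187792$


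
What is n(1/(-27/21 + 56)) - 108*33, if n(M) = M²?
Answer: -522799547/146689 ≈ -3564.0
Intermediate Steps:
n(1/(-27/21 + 56)) - 108*33 = (1/(-27/21 + 56))² - 108*33 = (1/(-27*1/21 + 56))² - 1*3564 = (1/(-9/7 + 56))² - 3564 = (1/(383/7))² - 3564 = (7/383)² - 3564 = 49/146689 - 3564 = -522799547/146689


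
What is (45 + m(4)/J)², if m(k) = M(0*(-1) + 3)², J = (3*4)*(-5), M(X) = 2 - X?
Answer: 7284601/3600 ≈ 2023.5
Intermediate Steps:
J = -60 (J = 12*(-5) = -60)
m(k) = 1 (m(k) = (2 - (0*(-1) + 3))² = (2 - (0 + 3))² = (2 - 1*3)² = (2 - 3)² = (-1)² = 1)
(45 + m(4)/J)² = (45 + 1/(-60))² = (45 + 1*(-1/60))² = (45 - 1/60)² = (2699/60)² = 7284601/3600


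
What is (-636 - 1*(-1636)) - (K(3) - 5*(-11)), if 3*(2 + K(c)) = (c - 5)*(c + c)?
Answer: 951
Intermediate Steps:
K(c) = -2 + 2*c*(-5 + c)/3 (K(c) = -2 + ((c - 5)*(c + c))/3 = -2 + ((-5 + c)*(2*c))/3 = -2 + (2*c*(-5 + c))/3 = -2 + 2*c*(-5 + c)/3)
(-636 - 1*(-1636)) - (K(3) - 5*(-11)) = (-636 - 1*(-1636)) - ((-2 - 10/3*3 + (⅔)*3²) - 5*(-11)) = (-636 + 1636) - ((-2 - 10 + (⅔)*9) + 55) = 1000 - ((-2 - 10 + 6) + 55) = 1000 - (-6 + 55) = 1000 - 1*49 = 1000 - 49 = 951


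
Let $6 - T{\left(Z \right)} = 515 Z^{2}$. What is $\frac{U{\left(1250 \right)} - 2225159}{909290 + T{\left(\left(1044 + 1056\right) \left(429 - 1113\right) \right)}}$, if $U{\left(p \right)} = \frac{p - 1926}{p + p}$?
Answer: $\frac{7901844}{3773335062111875} \approx 2.0941 \cdot 10^{-9}$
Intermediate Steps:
$U{\left(p \right)} = \frac{-1926 + p}{2 p}$
$T{\left(Z \right)} = 6 - 515 Z^{2}$
$\frac{U{\left(1250 \right)} - 2225159}{909290 + T{\left(\left(1044 + 1056\right) \left(429 - 1113\right) \right)}} = \frac{\frac{-1926 + 1250}{2 \cdot 1250} - 2225159}{909290 + \left(6 - 515 \left(\left(1044 + 1056\right) \left(429 - 1113\right)\right)^{2}\right)} = \frac{\frac{1}{2} \cdot \frac{1}{1250} \left(-676\right) - 2225159}{909290 + \left(6 - 515 \left(2100 \left(-684\right)\right)^{2}\right)} = \frac{- \frac{169}{625} - 2225159}{909290 + \left(6 - 515 \left(-1436400\right)^{2}\right)} = - \frac{1390724544}{625 \left(909290 + \left(6 - 1062571154400000\right)\right)} = - \frac{1390724544}{625 \left(909290 - 1062571154399994\right)} = - \frac{1390724544}{625 \left(-1062571153490704\right)} = \left(- \frac{1390724544}{625}\right) \left(- \frac{1}{1062571153490704}\right) = \frac{7901844}{3773335062111875}$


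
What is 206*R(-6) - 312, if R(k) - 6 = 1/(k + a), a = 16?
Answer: 4723/5 ≈ 944.60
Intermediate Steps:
R(k) = 6 + 1/(16 + k) (R(k) = 6 + 1/(k + 16) = 6 + 1/(16 + k))
206*R(-6) - 312 = 206*((97 + 6*(-6))/(16 - 6)) - 312 = 206*((97 - 36)/10) - 312 = 206*((1/10)*61) - 312 = 206*(61/10) - 312 = 6283/5 - 312 = 4723/5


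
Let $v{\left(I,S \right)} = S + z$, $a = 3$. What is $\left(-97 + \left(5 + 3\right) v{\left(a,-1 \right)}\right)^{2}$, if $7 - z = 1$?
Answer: $3249$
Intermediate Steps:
$z = 6$ ($z = 7 - 1 = 6$)
$v{\left(I,S \right)} = 6 + S$ ($v{\left(I,S \right)} = S + 6 = 6 + S$)
$\left(-97 + \left(5 + 3\right) v{\left(a,-1 \right)}\right)^{2} = \left(-97 + \left(5 + 3\right) \left(6 - 1\right)\right)^{2} = \left(-97 + 8 \cdot 5\right)^{2} = \left(-97 + 40\right)^{2} = \left(-57\right)^{2} = 3249$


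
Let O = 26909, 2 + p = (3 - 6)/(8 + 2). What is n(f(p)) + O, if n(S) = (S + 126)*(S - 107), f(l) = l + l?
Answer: 334019/25 ≈ 13361.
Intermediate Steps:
p = -23/10 (p = -2 + (3 - 6)/(8 + 2) = -2 - 3/10 = -23/10 ≈ -2.3000)
f(l) = 2*l
n(S) = (-107 + S)*(126 + S) (n(S) = (126 + S)*(-107 + S) = (-107 + S)*(126 + S))
n(f(p)) + O = (-13482 + (2*(-23/10))² + 19*(2*(-23/10))) + 26909 = (-13482 + (-23/5)² + 19*(-23/5)) + 26909 = (-13482 + 529/25 - 437/5) + 26909 = -338706/25 + 26909 = 334019/25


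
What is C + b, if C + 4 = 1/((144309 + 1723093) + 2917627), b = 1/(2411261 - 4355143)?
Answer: -37206129811459/9301531742578 ≈ -4.0000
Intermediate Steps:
b = -1/1943882 (b = 1/(-1943882) = -1/1943882 ≈ -5.1443e-7)
C = -19140115/4785029 (C = -4 + 1/((144309 + 1723093) + 2917627) = -4 + 1/(1867402 + 2917627) = -4 + 1/4785029 = -19140115/4785029 ≈ -4.0000)
C + b = -19140115/4785029 - 1/1943882 = -37206129811459/9301531742578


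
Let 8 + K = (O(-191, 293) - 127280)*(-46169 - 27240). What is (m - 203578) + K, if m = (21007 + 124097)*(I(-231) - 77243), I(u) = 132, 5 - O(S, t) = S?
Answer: -1860208774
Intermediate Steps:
O(S, t) = 5 - S
K = 9329109348 (K = -8 + ((5 - 1*(-191)) - 127280)*(-46169 - 27240) = -8 + ((5 + 191) - 127280)*(-73409) = -8 + (196 - 127280)*(-73409) = -8 - 127084*(-73409) = -8 + 9329109356 = 9329109348)
m = -11189114544 (m = (21007 + 124097)*(132 - 77243) = 145104*(-77111) = -11189114544)
(m - 203578) + K = (-11189114544 - 203578) + 9329109348 = -11189318122 + 9329109348 = -1860208774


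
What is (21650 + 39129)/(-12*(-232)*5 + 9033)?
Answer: 60779/22953 ≈ 2.6480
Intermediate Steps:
(21650 + 39129)/(-12*(-232)*5 + 9033) = 60779/(2784*5 + 9033) = 60779/(13920 + 9033) = 60779/22953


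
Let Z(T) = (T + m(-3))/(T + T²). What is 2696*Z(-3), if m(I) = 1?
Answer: -2696/3 ≈ -898.67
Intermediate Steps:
Z(T) = (1 + T)/(T + T²) (Z(T) = (T + 1)/(T + T²) = (1 + T)/(T + T²))
2696*Z(-3) = 2696/(-3) = 2696*(-⅓) = -2696/3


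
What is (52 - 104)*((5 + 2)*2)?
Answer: -728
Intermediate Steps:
(52 - 104)*((5 + 2)*2) = -364*2 = -52*14 = -728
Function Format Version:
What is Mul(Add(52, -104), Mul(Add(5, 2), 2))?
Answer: -728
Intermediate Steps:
Mul(Add(52, -104), Mul(Add(5, 2), 2)) = Mul(-52, Mul(7, 2)) = Mul(-52, 14) = -728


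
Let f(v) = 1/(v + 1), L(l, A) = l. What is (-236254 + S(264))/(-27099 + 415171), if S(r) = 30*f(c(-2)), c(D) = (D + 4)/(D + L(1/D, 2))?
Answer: -29513/48509 ≈ -0.60840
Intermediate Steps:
c(D) = (4 + D)/(D + 1/D) (c(D) = (D + 4)/(D + 1/D) = (4 + D)/(D + 1/D))
f(v) = 1/(1 + v)
S(r) = 150 (S(r) = 30/(1 - 2*(4 - 2)/(1 + (-2)**2)) = 30/(1 - 2*2/(1 + 4)) = 30/(1 - 2*2/5) = 30/(1 - 2*1/5*2) = 30/(1 - 4/5) = 30/(1/5) = 30*5 = 150)
(-236254 + S(264))/(-27099 + 415171) = (-236254 + 150)/(-27099 + 415171) = -236104/388072 = -236104*1/388072 = -29513/48509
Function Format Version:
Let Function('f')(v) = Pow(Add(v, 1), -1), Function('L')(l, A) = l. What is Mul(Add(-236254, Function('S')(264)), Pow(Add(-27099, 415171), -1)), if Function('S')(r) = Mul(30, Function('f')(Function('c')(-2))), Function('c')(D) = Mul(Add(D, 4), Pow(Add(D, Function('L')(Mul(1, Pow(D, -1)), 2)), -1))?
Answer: Rational(-29513, 48509) ≈ -0.60840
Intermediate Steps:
Function('c')(D) = Mul(Pow(Add(D, Pow(D, -1)), -1), Add(4, D)) (Function('c')(D) = Mul(Add(D, 4), Pow(Add(D, Mul(1, Pow(D, -1))), -1)) = Mul(Add(4, D), Pow(Add(D, Pow(D, -1)), -1)) = Mul(Pow(Add(D, Pow(D, -1)), -1), Add(4, D)))
Function('f')(v) = Pow(Add(1, v), -1)
Function('S')(r) = 150 (Function('S')(r) = Mul(30, Pow(Add(1, Mul(-2, Pow(Add(1, Pow(-2, 2)), -1), Add(4, -2))), -1)) = Mul(30, Pow(Add(1, Mul(-2, Pow(Add(1, 4), -1), 2)), -1)) = Mul(30, Pow(Add(1, Mul(-2, Pow(5, -1), 2)), -1)) = Mul(30, Pow(Add(1, Mul(-2, Rational(1, 5), 2)), -1)) = Mul(30, Pow(Add(1, Rational(-4, 5)), -1)) = Mul(30, Pow(Rational(1, 5), -1)) = Mul(30, 5) = 150)
Mul(Add(-236254, Function('S')(264)), Pow(Add(-27099, 415171), -1)) = Mul(Add(-236254, 150), Pow(Add(-27099, 415171), -1)) = Mul(-236104, Pow(388072, -1)) = Mul(-236104, Rational(1, 388072)) = Rational(-29513, 48509)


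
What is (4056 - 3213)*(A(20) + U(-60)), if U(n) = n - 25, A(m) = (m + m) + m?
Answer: -21075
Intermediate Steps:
A(m) = 3*m (A(m) = 2*m + m = 3*m)
U(n) = -25 + n
(4056 - 3213)*(A(20) + U(-60)) = (4056 - 3213)*(3*20 + (-25 - 60)) = 843*(60 - 85) = 843*(-25) = -21075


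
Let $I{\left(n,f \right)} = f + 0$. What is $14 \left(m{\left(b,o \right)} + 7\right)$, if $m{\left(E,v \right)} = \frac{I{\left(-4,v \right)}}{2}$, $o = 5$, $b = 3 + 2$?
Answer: $133$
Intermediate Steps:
$I{\left(n,f \right)} = f$
$b = 5$
$m{\left(E,v \right)} = \frac{v}{2}$
$14 \left(m{\left(b,o \right)} + 7\right) = 14 \left(\frac{1}{2} \cdot 5 + 7\right) = 14 \left(\frac{5}{2} + 7\right) = 14 \cdot \frac{19}{2} = 133$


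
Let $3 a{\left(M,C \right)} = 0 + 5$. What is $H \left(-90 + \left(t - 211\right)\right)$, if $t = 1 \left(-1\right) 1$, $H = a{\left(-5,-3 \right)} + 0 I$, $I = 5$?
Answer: $- \frac{1510}{3} \approx -503.33$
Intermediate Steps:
$a{\left(M,C \right)} = \frac{5}{3}$ ($a{\left(M,C \right)} = \frac{0 + 5}{3} = \frac{1}{3} \cdot 5 = \frac{5}{3}$)
$H = \frac{5}{3}$ ($H = \frac{5}{3} + 0 \cdot 5 = \frac{5}{3} + 0 = \frac{5}{3} \approx 1.6667$)
$t = -1$ ($t = \left(-1\right) 1 = -1$)
$H \left(-90 + \left(t - 211\right)\right) = \frac{5 \left(-90 - 212\right)}{3} = \frac{5}{3} \left(-302\right) = - \frac{1510}{3}$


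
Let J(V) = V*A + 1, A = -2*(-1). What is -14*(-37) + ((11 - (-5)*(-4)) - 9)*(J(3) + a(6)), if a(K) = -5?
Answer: 482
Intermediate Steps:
A = 2
J(V) = 1 + 2*V (J(V) = V*2 + 1 = 2*V + 1 = 1 + 2*V)
-14*(-37) + ((11 - (-5)*(-4)) - 9)*(J(3) + a(6)) = -14*(-37) + ((11 - (-5)*(-4)) - 9)*((1 + 2*3) - 5) = 518 + ((11 - 1*20) - 9)*((1 + 6) - 5) = 518 + ((11 - 20) - 9)*(7 - 5) = 518 + (-9 - 9)*2 = 518 - 18*2 = 518 - 36 = 482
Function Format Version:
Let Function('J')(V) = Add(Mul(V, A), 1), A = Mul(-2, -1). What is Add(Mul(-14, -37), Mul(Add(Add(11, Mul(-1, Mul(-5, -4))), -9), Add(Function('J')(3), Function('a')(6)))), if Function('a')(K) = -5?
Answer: 482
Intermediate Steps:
A = 2
Function('J')(V) = Add(1, Mul(2, V)) (Function('J')(V) = Add(Mul(V, 2), 1) = Add(Mul(2, V), 1) = Add(1, Mul(2, V)))
Add(Mul(-14, -37), Mul(Add(Add(11, Mul(-1, Mul(-5, -4))), -9), Add(Function('J')(3), Function('a')(6)))) = Add(Mul(-14, -37), Mul(Add(Add(11, Mul(-1, Mul(-5, -4))), -9), Add(Add(1, Mul(2, 3)), -5))) = Add(518, Mul(Add(Add(11, Mul(-1, 20)), -9), Add(Add(1, 6), -5))) = Add(518, Mul(Add(Add(11, -20), -9), Add(7, -5))) = Add(518, Mul(Add(-9, -9), 2)) = Add(518, Mul(-18, 2)) = Add(518, -36) = 482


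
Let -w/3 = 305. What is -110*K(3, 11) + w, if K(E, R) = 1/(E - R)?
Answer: -3605/4 ≈ -901.25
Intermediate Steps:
w = -915 (w = -3*305 = -915)
-110*K(3, 11) + w = -110/(3 - 1*11) - 915 = -110/(3 - 11) - 915 = -110/(-8) - 915 = -110*(-1/8) - 915 = 55/4 - 915 = -3605/4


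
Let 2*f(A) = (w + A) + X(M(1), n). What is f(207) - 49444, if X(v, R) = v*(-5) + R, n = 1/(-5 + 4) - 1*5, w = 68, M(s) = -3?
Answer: -49302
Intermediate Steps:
n = -6 (n = 1/(-1) - 5 = -1 - 5 = -6)
X(v, R) = R - 5*v (X(v, R) = -5*v + R = R - 5*v)
f(A) = 77/2 + A/2 (f(A) = ((68 + A) + (-6 - 5*(-3)))/2 = ((68 + A) + (-6 + 15))/2 = ((68 + A) + 9)/2 = (77 + A)/2 = 77/2 + A/2)
f(207) - 49444 = (77/2 + (1/2)*207) - 49444 = (77/2 + 207/2) - 49444 = 142 - 49444 = -49302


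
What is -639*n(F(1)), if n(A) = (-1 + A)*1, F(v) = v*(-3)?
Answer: 2556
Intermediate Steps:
F(v) = -3*v
n(A) = -1 + A
-639*n(F(1)) = -639*(-1 - 3*1) = -639*(-1 - 3) = -639*(-4) = 2556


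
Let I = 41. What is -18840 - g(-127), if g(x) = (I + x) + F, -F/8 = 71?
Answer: -18186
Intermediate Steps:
F = -568 (F = -8*71 = -568)
g(x) = -527 + x (g(x) = (41 + x) - 568 = -527 + x)
-18840 - g(-127) = -18840 - (-527 - 127) = -18840 - 1*(-654) = -18840 + 654 = -18186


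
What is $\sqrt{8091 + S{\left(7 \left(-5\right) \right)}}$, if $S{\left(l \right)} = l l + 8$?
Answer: $6 \sqrt{259} \approx 96.561$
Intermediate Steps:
$S{\left(l \right)} = 8 + l^{2}$ ($S{\left(l \right)} = l^{2} + 8 = 8 + l^{2}$)
$\sqrt{8091 + S{\left(7 \left(-5\right) \right)}} = \sqrt{8091 + \left(8 + \left(7 \left(-5\right)\right)^{2}\right)} = \sqrt{8091 + \left(8 + \left(-35\right)^{2}\right)} = \sqrt{8091 + \left(8 + 1225\right)} = \sqrt{8091 + 1233} = \sqrt{9324} = 6 \sqrt{259}$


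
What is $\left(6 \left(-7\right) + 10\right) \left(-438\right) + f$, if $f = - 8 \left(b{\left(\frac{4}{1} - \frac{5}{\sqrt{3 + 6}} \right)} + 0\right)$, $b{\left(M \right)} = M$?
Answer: $\frac{41992}{3} \approx 13997.0$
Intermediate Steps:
$f = - \frac{56}{3}$ ($f = - 8 \left(\left(\frac{4}{1} - \frac{5}{\sqrt{3 + 6}}\right) + 0\right) = - 8 \left(\left(4 \cdot 1 - \frac{5}{\sqrt{9}}\right) + 0\right) = - 8 \left(\left(4 - \frac{5}{3}\right) + 0\right) = - 8 \left(\frac{7}{3} + 0\right) = \left(-8\right) \frac{7}{3} = - \frac{56}{3} \approx -18.667$)
$\left(6 \left(-7\right) + 10\right) \left(-438\right) + f = \left(6 \left(-7\right) + 10\right) \left(-438\right) - \frac{56}{3} = \left(-42 + 10\right) \left(-438\right) - \frac{56}{3} = \left(-32\right) \left(-438\right) - \frac{56}{3} = 14016 - \frac{56}{3} = \frac{41992}{3}$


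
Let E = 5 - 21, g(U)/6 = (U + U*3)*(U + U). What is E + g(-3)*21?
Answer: 9056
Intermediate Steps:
g(U) = 48*U² (g(U) = 6*((U + U*3)*(U + U)) = 6*((U + 3*U)*(2*U)) = 6*((4*U)*(2*U)) = 6*(8*U²) = 48*U²)
E = -16
E + g(-3)*21 = -16 + (48*(-3)²)*21 = -16 + (48*9)*21 = -16 + 432*21 = -16 + 9072 = 9056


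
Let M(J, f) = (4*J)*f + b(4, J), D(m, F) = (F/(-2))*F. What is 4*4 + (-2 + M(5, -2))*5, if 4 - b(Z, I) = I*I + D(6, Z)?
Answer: -259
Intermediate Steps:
D(m, F) = -F²/2 (D(m, F) = (F*(-½))*F = (-F/2)*F = -F²/2)
b(Z, I) = 4 + Z²/2 - I² (b(Z, I) = 4 - (I*I - Z²/2) = 4 - (I² - Z²/2) = 4 + (Z²/2 - I²) = 4 + Z²/2 - I²)
M(J, f) = 12 - J² + 4*J*f (M(J, f) = (4*J)*f + (4 + (½)*4² - J²) = 4*J*f + (4 + (½)*16 - J²) = 4*J*f + (4 + 8 - J²) = 4*J*f + (12 - J²) = 12 - J² + 4*J*f)
4*4 + (-2 + M(5, -2))*5 = 4*4 + (-2 + (12 - 1*5² + 4*5*(-2)))*5 = 16 + (-2 + (12 - 1*25 - 40))*5 = 16 + (-2 + (12 - 25 - 40))*5 = 16 + (-2 - 53)*5 = 16 - 55*5 = 16 - 275 = -259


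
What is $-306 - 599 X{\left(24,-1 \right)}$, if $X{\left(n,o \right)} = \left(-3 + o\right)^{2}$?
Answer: $-9890$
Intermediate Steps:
$-306 - 599 X{\left(24,-1 \right)} = -306 - 599 \left(-3 - 1\right)^{2} = -306 - 599 \left(-4\right)^{2} = -306 - 9584 = -9890$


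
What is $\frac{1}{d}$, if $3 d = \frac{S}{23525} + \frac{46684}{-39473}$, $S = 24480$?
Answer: $- \frac{557161395}{26388412} \approx -21.114$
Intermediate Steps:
$d = - \frac{26388412}{557161395}$ ($d = \frac{\frac{24480}{23525} + \frac{46684}{-39473}}{3} = \frac{24480 \cdot \frac{1}{23525} + 46684 \left(- \frac{1}{39473}\right)}{3} = \frac{\frac{4896}{4705} - \frac{46684}{39473}}{3} = \frac{1}{3} \left(- \frac{26388412}{185720465}\right) = - \frac{26388412}{557161395} \approx -0.047362$)
$\frac{1}{d} = \frac{1}{- \frac{26388412}{557161395}} = - \frac{557161395}{26388412}$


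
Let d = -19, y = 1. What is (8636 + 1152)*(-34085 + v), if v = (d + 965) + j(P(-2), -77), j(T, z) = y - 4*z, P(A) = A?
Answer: -321340040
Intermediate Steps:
j(T, z) = 1 - 4*z
v = 1255 (v = (-19 + 965) + (1 - 4*(-77)) = 946 + (1 + 308) = 946 + 309 = 1255)
(8636 + 1152)*(-34085 + v) = (8636 + 1152)*(-34085 + 1255) = 9788*(-32830) = -321340040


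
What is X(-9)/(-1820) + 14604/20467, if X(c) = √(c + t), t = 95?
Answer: 14604/20467 - √86/1820 ≈ 0.70844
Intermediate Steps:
X(c) = √(95 + c) (X(c) = √(c + 95) = √(95 + c))
X(-9)/(-1820) + 14604/20467 = √(95 - 9)/(-1820) + 14604/20467 = √86*(-1/1820) + 14604*(1/20467) = -√86/1820 + 14604/20467 = 14604/20467 - √86/1820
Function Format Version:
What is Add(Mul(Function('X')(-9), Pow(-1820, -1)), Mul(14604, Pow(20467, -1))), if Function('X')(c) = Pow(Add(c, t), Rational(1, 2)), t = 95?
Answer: Add(Rational(14604, 20467), Mul(Rational(-1, 1820), Pow(86, Rational(1, 2)))) ≈ 0.70844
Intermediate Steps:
Function('X')(c) = Pow(Add(95, c), Rational(1, 2)) (Function('X')(c) = Pow(Add(c, 95), Rational(1, 2)) = Pow(Add(95, c), Rational(1, 2)))
Add(Mul(Function('X')(-9), Pow(-1820, -1)), Mul(14604, Pow(20467, -1))) = Add(Mul(Pow(Add(95, -9), Rational(1, 2)), Pow(-1820, -1)), Mul(14604, Pow(20467, -1))) = Add(Mul(Pow(86, Rational(1, 2)), Rational(-1, 1820)), Mul(14604, Rational(1, 20467))) = Add(Mul(Rational(-1, 1820), Pow(86, Rational(1, 2))), Rational(14604, 20467)) = Add(Rational(14604, 20467), Mul(Rational(-1, 1820), Pow(86, Rational(1, 2))))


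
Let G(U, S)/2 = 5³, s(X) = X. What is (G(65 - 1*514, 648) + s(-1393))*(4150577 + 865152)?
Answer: -5732978247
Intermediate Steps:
G(U, S) = 250 (G(U, S) = 2*5³ = 2*125 = 250)
(G(65 - 1*514, 648) + s(-1393))*(4150577 + 865152) = (250 - 1393)*(4150577 + 865152) = -1143*5015729 = -5732978247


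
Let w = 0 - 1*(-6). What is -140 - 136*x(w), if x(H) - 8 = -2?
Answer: -956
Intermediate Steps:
w = 6 (w = 0 + 6 = 6)
x(H) = 6 (x(H) = 8 - 2 = 6)
-140 - 136*x(w) = -140 - 136*6 = -140 - 816 = -956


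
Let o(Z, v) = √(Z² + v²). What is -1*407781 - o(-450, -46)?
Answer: -407781 - 2*√51154 ≈ -4.0823e+5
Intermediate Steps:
-1*407781 - o(-450, -46) = -1*407781 - √((-450)² + (-46)²) = -407781 - √(202500 + 2116) = -407781 - √204616 = -407781 - 2*√51154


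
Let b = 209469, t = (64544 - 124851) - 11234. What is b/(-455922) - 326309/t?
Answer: 4955030747/1208041326 ≈ 4.1017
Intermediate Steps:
t = -71541 (t = -60307 - 11234 = -71541)
b/(-455922) - 326309/t = 209469/(-455922) - 326309/(-71541) = 209469*(-1/455922) - 326309*(-1/71541) = -69823/151974 + 326309/71541 = 4955030747/1208041326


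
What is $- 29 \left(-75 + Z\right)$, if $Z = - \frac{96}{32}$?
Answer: $2262$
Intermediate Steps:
$Z = -3$ ($Z = \left(-96\right) \frac{1}{32} = -3$)
$- 29 \left(-75 + Z\right) = - 29 \left(-75 - 3\right) = \left(-29\right) \left(-78\right) = 2262$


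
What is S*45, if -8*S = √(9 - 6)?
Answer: -45*√3/8 ≈ -9.7428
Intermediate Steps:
S = -√3/8 (S = -√(9 - 6)/8 = -√3/8 ≈ -0.21651)
S*45 = -√3/8*45 = -45*√3/8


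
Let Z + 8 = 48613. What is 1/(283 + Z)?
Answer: 1/48888 ≈ 2.0455e-5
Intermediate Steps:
Z = 48605 (Z = -8 + 48613 = 48605)
1/(283 + Z) = 1/(283 + 48605) = 1/48888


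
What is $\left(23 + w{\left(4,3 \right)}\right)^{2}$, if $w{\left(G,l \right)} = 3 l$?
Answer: $1024$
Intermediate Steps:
$\left(23 + w{\left(4,3 \right)}\right)^{2} = \left(23 + 3 \cdot 3\right)^{2} = \left(23 + 9\right)^{2} = 32^{2} = 1024$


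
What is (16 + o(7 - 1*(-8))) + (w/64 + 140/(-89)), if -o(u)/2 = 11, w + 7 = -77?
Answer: -12653/1424 ≈ -8.8855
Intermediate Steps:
w = -84 (w = -7 - 77 = -84)
o(u) = -22 (o(u) = -2*11 = -22)
(16 + o(7 - 1*(-8))) + (w/64 + 140/(-89)) = (16 - 22) + (-84/64 + 140/(-89)) = -6 + (-84*1/64 + 140*(-1/89)) = -6 + (-21/16 - 140/89) = -6 - 4109/1424 = -12653/1424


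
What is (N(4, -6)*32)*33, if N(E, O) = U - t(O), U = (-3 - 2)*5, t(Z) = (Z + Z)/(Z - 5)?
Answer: -27552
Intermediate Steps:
t(Z) = 2*Z/(-5 + Z) (t(Z) = (2*Z)/(-5 + Z) = 2*Z/(-5 + Z))
U = -25 (U = -5*5 = -25)
N(E, O) = -25 - 2*O/(-5 + O)
(N(4, -6)*32)*33 = (((125 - 27*(-6))/(-5 - 6))*32)*33 = (((125 + 162)/(-11))*32)*33 = (-1/11*287*32)*33 = -287/11*32*33 = -9184/11*33 = -27552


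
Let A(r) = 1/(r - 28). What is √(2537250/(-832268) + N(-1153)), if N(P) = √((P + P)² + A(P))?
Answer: √(-736319431670265750 + 204510824534036*√7416831303815)/491454254 ≈ 47.989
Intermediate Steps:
A(r) = 1/(-28 + r)
N(P) = √(1/(-28 + P) + 4*P²) (N(P) = √((P + P)² + 1/(-28 + P)) = √((2*P)² + 1/(-28 + P)) = √(4*P² + 1/(-28 + P)) = √(1/(-28 + P) + 4*P²))
√(2537250/(-832268) + N(-1153)) = √(2537250/(-832268) + √((1 + 4*(-1153)²*(-28 - 1153))/(-28 - 1153))) = √(2537250*(-1/832268) + √((1 + 4*1329409*(-1181))/(-1181))) = √(-1268625/416134 + √(-(1 - 6280128116)/1181)) = √(-1268625/416134 + √(-1/1181*(-6280128115))) = √(-1268625/416134 + √(6280128115/1181)) = √(-1268625/416134 + √7416831303815/1181)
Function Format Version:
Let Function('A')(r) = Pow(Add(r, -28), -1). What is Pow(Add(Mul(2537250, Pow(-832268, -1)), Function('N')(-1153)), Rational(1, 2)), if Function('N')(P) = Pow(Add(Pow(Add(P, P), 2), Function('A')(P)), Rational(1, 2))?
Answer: Mul(Rational(1, 491454254), Pow(Add(-736319431670265750, Mul(204510824534036, Pow(7416831303815, Rational(1, 2)))), Rational(1, 2))) ≈ 47.989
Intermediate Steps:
Function('A')(r) = Pow(Add(-28, r), -1)
Function('N')(P) = Pow(Add(Pow(Add(-28, P), -1), Mul(4, Pow(P, 2))), Rational(1, 2)) (Function('N')(P) = Pow(Add(Pow(Add(P, P), 2), Pow(Add(-28, P), -1)), Rational(1, 2)) = Pow(Add(Pow(Mul(2, P), 2), Pow(Add(-28, P), -1)), Rational(1, 2)) = Pow(Add(Mul(4, Pow(P, 2)), Pow(Add(-28, P), -1)), Rational(1, 2)) = Pow(Add(Pow(Add(-28, P), -1), Mul(4, Pow(P, 2))), Rational(1, 2)))
Pow(Add(Mul(2537250, Pow(-832268, -1)), Function('N')(-1153)), Rational(1, 2)) = Pow(Add(Mul(2537250, Pow(-832268, -1)), Pow(Mul(Pow(Add(-28, -1153), -1), Add(1, Mul(4, Pow(-1153, 2), Add(-28, -1153)))), Rational(1, 2))), Rational(1, 2)) = Pow(Add(Mul(2537250, Rational(-1, 832268)), Pow(Mul(Pow(-1181, -1), Add(1, Mul(4, 1329409, -1181))), Rational(1, 2))), Rational(1, 2)) = Pow(Add(Rational(-1268625, 416134), Pow(Mul(Rational(-1, 1181), Add(1, -6280128116)), Rational(1, 2))), Rational(1, 2)) = Pow(Add(Rational(-1268625, 416134), Pow(Mul(Rational(-1, 1181), -6280128115), Rational(1, 2))), Rational(1, 2)) = Pow(Add(Rational(-1268625, 416134), Pow(Rational(6280128115, 1181), Rational(1, 2))), Rational(1, 2)) = Pow(Add(Rational(-1268625, 416134), Mul(Rational(1, 1181), Pow(7416831303815, Rational(1, 2)))), Rational(1, 2))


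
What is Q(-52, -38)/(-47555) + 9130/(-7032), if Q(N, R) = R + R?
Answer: -216821359/167203380 ≈ -1.2968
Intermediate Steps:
Q(N, R) = 2*R
Q(-52, -38)/(-47555) + 9130/(-7032) = (2*(-38))/(-47555) + 9130/(-7032) = -76*(-1/47555) + 9130*(-1/7032) = 76/47555 - 4565/3516 = -216821359/167203380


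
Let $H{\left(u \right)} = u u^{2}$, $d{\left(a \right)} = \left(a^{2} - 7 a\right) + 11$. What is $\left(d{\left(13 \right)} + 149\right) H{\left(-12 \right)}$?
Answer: $-411264$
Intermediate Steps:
$d{\left(a \right)} = 11 + a^{2} - 7 a$
$H{\left(u \right)} = u^{3}$
$\left(d{\left(13 \right)} + 149\right) H{\left(-12 \right)} = \left(\left(11 + 13^{2} - 91\right) + 149\right) \left(-12\right)^{3} = \left(\left(11 + 169 - 91\right) + 149\right) \left(-1728\right) = \left(89 + 149\right) \left(-1728\right) = 238 \left(-1728\right) = -411264$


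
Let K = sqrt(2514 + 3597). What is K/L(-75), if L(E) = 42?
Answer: sqrt(679)/14 ≈ 1.8613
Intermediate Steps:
K = 3*sqrt(679) (K = sqrt(6111) = 3*sqrt(679) ≈ 78.173)
K/L(-75) = (3*sqrt(679))/42 = (3*sqrt(679))*(1/42) = sqrt(679)/14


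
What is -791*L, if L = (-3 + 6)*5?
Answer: -11865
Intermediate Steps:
L = 15 (L = 3*5 = 15)
-791*L = -791*15 = -11865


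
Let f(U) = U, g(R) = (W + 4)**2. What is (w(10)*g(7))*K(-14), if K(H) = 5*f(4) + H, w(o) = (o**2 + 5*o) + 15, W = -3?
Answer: 990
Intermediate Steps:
g(R) = 1 (g(R) = (-3 + 4)**2 = 1**2 = 1)
w(o) = 15 + o**2 + 5*o
K(H) = 20 + H (K(H) = 5*4 + H = 20 + H)
(w(10)*g(7))*K(-14) = ((15 + 10**2 + 5*10)*1)*(20 - 14) = ((15 + 100 + 50)*1)*6 = (165*1)*6 = 165*6 = 990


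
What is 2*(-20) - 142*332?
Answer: -47184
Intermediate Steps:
2*(-20) - 142*332 = -40 - 47144 = -47184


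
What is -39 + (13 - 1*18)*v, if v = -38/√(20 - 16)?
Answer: 56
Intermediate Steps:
v = -19 (v = -38/(√4) = -38/2 = -38*½ = -19)
-39 + (13 - 1*18)*v = -39 + (13 - 1*18)*(-19) = -39 + (13 - 18)*(-19) = -39 - 5*(-19) = -39 + 95 = 56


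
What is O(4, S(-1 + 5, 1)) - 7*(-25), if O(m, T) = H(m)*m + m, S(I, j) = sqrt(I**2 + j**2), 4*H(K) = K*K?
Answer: 195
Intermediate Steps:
H(K) = K**2/4 (H(K) = (K*K)/4 = K**2/4)
O(m, T) = m + m**3/4 (O(m, T) = (m**2/4)*m + m = m**3/4 + m = m + m**3/4)
O(4, S(-1 + 5, 1)) - 7*(-25) = (4 + (1/4)*4**3) - 7*(-25) = (4 + (1/4)*64) + 175 = (4 + 16) + 175 = 20 + 175 = 195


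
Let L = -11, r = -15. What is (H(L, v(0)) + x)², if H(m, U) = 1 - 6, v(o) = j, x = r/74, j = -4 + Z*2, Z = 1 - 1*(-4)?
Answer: 148225/5476 ≈ 27.068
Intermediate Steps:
Z = 5 (Z = 1 + 4 = 5)
j = 6 (j = -4 + 5*2 = -4 + 10 = 6)
x = -15/74 ≈ -0.20270
v(o) = 6
H(m, U) = -5
(H(L, v(0)) + x)² = (-5 - 15/74)² = (-385/74)² = 148225/5476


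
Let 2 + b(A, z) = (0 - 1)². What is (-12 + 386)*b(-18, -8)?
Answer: -374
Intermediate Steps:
b(A, z) = -1 (b(A, z) = -2 + (0 - 1)² = -2 + (-1)² = -2 + 1 = -1)
(-12 + 386)*b(-18, -8) = (-12 + 386)*(-1) = 374*(-1) = -374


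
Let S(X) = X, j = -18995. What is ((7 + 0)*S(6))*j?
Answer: -797790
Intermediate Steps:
((7 + 0)*S(6))*j = ((7 + 0)*6)*(-18995) = (7*6)*(-18995) = 42*(-18995) = -797790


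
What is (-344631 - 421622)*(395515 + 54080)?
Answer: -344503517535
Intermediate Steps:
(-344631 - 421622)*(395515 + 54080) = -766253*449595 = -344503517535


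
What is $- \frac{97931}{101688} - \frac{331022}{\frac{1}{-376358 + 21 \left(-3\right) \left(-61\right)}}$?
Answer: $\frac{12539214427539109}{101688} \approx 1.2331 \cdot 10^{11}$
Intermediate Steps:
$- \frac{97931}{101688} - \frac{331022}{\frac{1}{-376358 + 21 \left(-3\right) \left(-61\right)}} = \left(-97931\right) \frac{1}{101688} - \frac{331022}{\frac{1}{-376358 - -3843}} = - \frac{97931}{101688} - \frac{331022}{\frac{1}{-376358 + 3843}} = - \frac{97931}{101688} - \frac{331022}{\frac{1}{-372515}} = - \frac{97931}{101688} - \frac{331022}{- \frac{1}{372515}} = - \frac{97931}{101688} - -123310660330 = - \frac{97931}{101688} + 123310660330 = \frac{12539214427539109}{101688}$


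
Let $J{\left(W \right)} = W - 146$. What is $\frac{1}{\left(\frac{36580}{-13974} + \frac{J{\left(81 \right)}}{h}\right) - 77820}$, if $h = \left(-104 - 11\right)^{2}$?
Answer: $- \frac{18480615}{1438209927181} \approx -1.285 \cdot 10^{-5}$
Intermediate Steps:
$h = 13225$ ($h = \left(-115\right)^{2} = 13225$)
$J{\left(W \right)} = -146 + W$
$\frac{1}{\left(\frac{36580}{-13974} + \frac{J{\left(81 \right)}}{h}\right) - 77820} = \frac{1}{\left(\frac{36580}{-13974} + \frac{-146 + 81}{13225}\right) - 77820} = \frac{1}{\left(36580 \left(- \frac{1}{13974}\right) - \frac{13}{2645}\right) - 77820} = \frac{1}{\left(- \frac{18290}{6987} - \frac{13}{2645}\right) - 77820} = \frac{1}{- \frac{48467881}{18480615} - 77820} = \frac{1}{- \frac{1438209927181}{18480615}} = - \frac{18480615}{1438209927181}$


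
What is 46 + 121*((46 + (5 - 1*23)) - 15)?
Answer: 1619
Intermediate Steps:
46 + 121*((46 + (5 - 1*23)) - 15) = 46 + 121*((46 + (5 - 23)) - 15) = 46 + 121*((46 - 18) - 15) = 46 + 121*(28 - 15) = 46 + 121*13 = 46 + 1573 = 1619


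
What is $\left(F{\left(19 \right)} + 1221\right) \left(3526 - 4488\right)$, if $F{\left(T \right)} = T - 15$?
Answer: $-1178450$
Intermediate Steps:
$F{\left(T \right)} = -15 + T$ ($F{\left(T \right)} = T - 15 = -15 + T$)
$\left(F{\left(19 \right)} + 1221\right) \left(3526 - 4488\right) = \left(\left(-15 + 19\right) + 1221\right) \left(3526 - 4488\right) = \left(4 + 1221\right) \left(-962\right) = 1225 \left(-962\right) = -1178450$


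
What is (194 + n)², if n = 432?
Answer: 391876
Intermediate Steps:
(194 + n)² = (194 + 432)² = 626² = 391876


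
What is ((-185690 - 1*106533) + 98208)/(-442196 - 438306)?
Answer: 194015/880502 ≈ 0.22035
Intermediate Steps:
((-185690 - 1*106533) + 98208)/(-442196 - 438306) = ((-185690 - 106533) + 98208)/(-880502) = (-292223 + 98208)*(-1/880502) = -194015*(-1/880502) = 194015/880502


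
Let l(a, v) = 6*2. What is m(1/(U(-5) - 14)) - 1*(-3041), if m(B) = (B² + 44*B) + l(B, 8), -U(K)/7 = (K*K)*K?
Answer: 2263290898/741321 ≈ 3053.1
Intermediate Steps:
U(K) = -7*K³ (U(K) = -7*K*K*K = -7*K²*K = -7*K³)
l(a, v) = 12
m(B) = 12 + B² + 44*B (m(B) = (B² + 44*B) + 12 = 12 + B² + 44*B)
m(1/(U(-5) - 14)) - 1*(-3041) = (12 + (1/(-7*(-5)³ - 14))² + 44/(-7*(-5)³ - 14)) - 1*(-3041) = (12 + (1/(-7*(-125) - 14))² + 44/(-7*(-125) - 14)) + 3041 = (12 + (1/(875 - 14))² + 44/(875 - 14)) + 3041 = (12 + (1/861)² + 44/861) + 3041 = (12 + (1/861)² + 44*(1/861)) + 3041 = (12 + 1/741321 + 44/861) + 3041 = 8933737/741321 + 3041 = 2263290898/741321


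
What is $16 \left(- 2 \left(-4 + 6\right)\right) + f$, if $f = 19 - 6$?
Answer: $-51$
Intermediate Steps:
$f = 13$ ($f = 19 - 6 = 13$)
$16 \left(- 2 \left(-4 + 6\right)\right) + f = 16 \left(- 2 \left(-4 + 6\right)\right) + 13 = 16 \left(\left(-2\right) 2\right) + 13 = 16 \left(-4\right) + 13 = -64 + 13 = -51$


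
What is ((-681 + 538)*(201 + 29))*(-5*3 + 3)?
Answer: 394680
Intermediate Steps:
((-681 + 538)*(201 + 29))*(-5*3 + 3) = (-143*230)*(-15 + 3) = -32890*(-12) = 394680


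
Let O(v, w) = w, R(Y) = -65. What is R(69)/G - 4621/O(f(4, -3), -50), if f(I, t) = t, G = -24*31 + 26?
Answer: 830282/8975 ≈ 92.510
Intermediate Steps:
G = -718 (G = -744 + 26 = -718)
R(69)/G - 4621/O(f(4, -3), -50) = -65/(-718) - 4621/(-50) = -65*(-1/718) - 4621*(-1/50) = 65/718 + 4621/50 = 830282/8975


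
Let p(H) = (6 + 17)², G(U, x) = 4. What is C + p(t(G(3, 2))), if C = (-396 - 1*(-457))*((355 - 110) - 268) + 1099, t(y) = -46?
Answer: 225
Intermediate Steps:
p(H) = 529 (p(H) = 23² = 529)
C = -304 (C = (-396 + 457)*(245 - 268) + 1099 = 61*(-23) + 1099 = -1403 + 1099 = -304)
C + p(t(G(3, 2))) = -304 + 529 = 225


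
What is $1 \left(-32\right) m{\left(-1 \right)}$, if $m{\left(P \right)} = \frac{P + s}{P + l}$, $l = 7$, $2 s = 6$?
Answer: $- \frac{32}{3} \approx -10.667$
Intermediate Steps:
$s = 3$ ($s = \frac{1}{2} \cdot 6 = 3$)
$m{\left(P \right)} = \frac{3 + P}{7 + P}$ ($m{\left(P \right)} = \frac{P + 3}{P + 7} = \frac{3 + P}{7 + P}$)
$1 \left(-32\right) m{\left(-1 \right)} = 1 \left(-32\right) \frac{3 - 1}{7 - 1} = - 32 \cdot \frac{1}{6} \cdot 2 = \left(-32\right) \frac{1}{3} = - \frac{32}{3}$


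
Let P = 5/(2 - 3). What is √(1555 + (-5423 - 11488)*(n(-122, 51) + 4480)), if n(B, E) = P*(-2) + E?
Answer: 16*I*√299966 ≈ 8763.1*I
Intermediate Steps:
P = -5 (P = 5/(-1) = 5*(-1) = -5)
n(B, E) = 10 + E (n(B, E) = -5*(-2) + E = 10 + E)
√(1555 + (-5423 - 11488)*(n(-122, 51) + 4480)) = √(1555 + (-5423 - 11488)*((10 + 51) + 4480)) = √(1555 - 16911*(61 + 4480)) = √(1555 - 16911*4541) = √(1555 - 76792851) = √(-76791296) = 16*I*√299966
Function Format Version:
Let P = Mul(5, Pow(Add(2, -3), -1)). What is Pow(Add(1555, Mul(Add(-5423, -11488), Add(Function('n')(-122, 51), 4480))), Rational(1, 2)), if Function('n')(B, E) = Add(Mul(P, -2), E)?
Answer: Mul(16, I, Pow(299966, Rational(1, 2))) ≈ Mul(8763.1, I)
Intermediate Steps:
P = -5 (P = Mul(5, Pow(-1, -1)) = Mul(5, -1) = -5)
Function('n')(B, E) = Add(10, E) (Function('n')(B, E) = Add(Mul(-5, -2), E) = Add(10, E))
Pow(Add(1555, Mul(Add(-5423, -11488), Add(Function('n')(-122, 51), 4480))), Rational(1, 2)) = Pow(Add(1555, Mul(Add(-5423, -11488), Add(Add(10, 51), 4480))), Rational(1, 2)) = Pow(Add(1555, Mul(-16911, Add(61, 4480))), Rational(1, 2)) = Pow(Add(1555, Mul(-16911, 4541)), Rational(1, 2)) = Pow(Add(1555, -76792851), Rational(1, 2)) = Pow(-76791296, Rational(1, 2)) = Mul(16, I, Pow(299966, Rational(1, 2)))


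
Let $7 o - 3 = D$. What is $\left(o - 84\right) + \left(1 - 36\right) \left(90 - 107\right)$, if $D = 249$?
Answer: $547$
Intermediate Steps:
$o = 36$ ($o = \frac{3}{7} + \frac{1}{7} \cdot 249 = \frac{3}{7} + \frac{249}{7} = 36$)
$\left(o - 84\right) + \left(1 - 36\right) \left(90 - 107\right) = \left(36 - 84\right) + \left(1 - 36\right) \left(90 - 107\right) = -48 - -595 = -48 + 595 = 547$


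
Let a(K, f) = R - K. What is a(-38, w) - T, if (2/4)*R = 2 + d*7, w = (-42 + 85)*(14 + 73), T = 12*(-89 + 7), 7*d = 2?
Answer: 1030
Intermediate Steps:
d = 2/7 (d = (1/7)*2 = 2/7 ≈ 0.28571)
T = -984 (T = 12*(-82) = -984)
w = 3741 (w = 43*87 = 3741)
R = 8 (R = 2*(2 + (2/7)*7) = 2*(2 + 2) = 2*4 = 8)
a(K, f) = 8 - K
a(-38, w) - T = (8 - 1*(-38)) - 1*(-984) = (8 + 38) + 984 = 46 + 984 = 1030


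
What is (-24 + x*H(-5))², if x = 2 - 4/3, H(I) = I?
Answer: 6724/9 ≈ 747.11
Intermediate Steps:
x = ⅔ (x = 2 - 4*⅓ = 2 - 4/3 = ⅔ ≈ 0.66667)
(-24 + x*H(-5))² = (-24 + (⅔)*(-5))² = (-24 - 10/3)² = (-82/3)² = 6724/9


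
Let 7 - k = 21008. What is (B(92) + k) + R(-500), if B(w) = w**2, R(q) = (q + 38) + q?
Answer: -13499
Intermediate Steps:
k = -21001 (k = 7 - 1*21008 = 7 - 21008 = -21001)
R(q) = 38 + 2*q (R(q) = (38 + q) + q = 38 + 2*q)
(B(92) + k) + R(-500) = (92**2 - 21001) + (38 + 2*(-500)) = (8464 - 21001) + (38 - 1000) = -12537 - 962 = -13499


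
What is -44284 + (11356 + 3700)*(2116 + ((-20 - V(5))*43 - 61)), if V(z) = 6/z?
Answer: 85853732/5 ≈ 1.7171e+7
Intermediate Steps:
-44284 + (11356 + 3700)*(2116 + ((-20 - V(5))*43 - 61)) = -44284 + (11356 + 3700)*(2116 + ((-20 - 6/5)*43 - 61)) = -44284 + 15056*(2116 + ((-20 - 6/5)*43 - 61)) = -44284 + 15056*(2116 + (-106/5*43 - 61)) = -44284 + 15056*(2116 + (-4558/5 - 61)) = -44284 + 15056*(2116 - 4863/5) = -44284 + 15056*(5717/5) = -44284 + 86075152/5 = 85853732/5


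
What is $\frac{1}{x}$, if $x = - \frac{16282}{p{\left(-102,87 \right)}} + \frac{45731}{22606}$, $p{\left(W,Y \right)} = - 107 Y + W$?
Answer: $\frac{212745066}{798445333} \approx 0.26645$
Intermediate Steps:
$p{\left(W,Y \right)} = W - 107 Y$
$x = \frac{798445333}{212745066}$ ($x = - \frac{16282}{-102 - 9309} + \frac{45731}{22606} = - \frac{16282}{-102 - 9309} + 45731 \cdot \frac{1}{22606} = - \frac{16282}{-9411} + \frac{45731}{22606} = \left(-16282\right) \left(- \frac{1}{9411}\right) + \frac{45731}{22606} = \frac{16282}{9411} + \frac{45731}{22606} = \frac{798445333}{212745066} \approx 3.7531$)
$\frac{1}{x} = \frac{1}{\frac{798445333}{212745066}} = \frac{212745066}{798445333}$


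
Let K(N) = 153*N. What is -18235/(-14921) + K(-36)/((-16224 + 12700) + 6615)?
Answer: -25820483/46120811 ≈ -0.55984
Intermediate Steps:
-18235/(-14921) + K(-36)/((-16224 + 12700) + 6615) = -18235/(-14921) + (153*(-36))/((-16224 + 12700) + 6615) = -18235*(-1/14921) - 5508/(-3524 + 6615) = 18235/14921 - 5508/3091 = -25820483/46120811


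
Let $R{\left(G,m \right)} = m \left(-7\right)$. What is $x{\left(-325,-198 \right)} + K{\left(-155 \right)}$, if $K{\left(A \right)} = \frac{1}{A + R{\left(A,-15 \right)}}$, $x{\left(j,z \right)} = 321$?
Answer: $\frac{16049}{50} \approx 320.98$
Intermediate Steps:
$R{\left(G,m \right)} = - 7 m$
$K{\left(A \right)} = \frac{1}{105 + A}$ ($K{\left(A \right)} = \frac{1}{A - -105} = \frac{1}{A + 105} = \frac{1}{105 + A}$)
$x{\left(-325,-198 \right)} + K{\left(-155 \right)} = 321 + \frac{1}{105 - 155} = 321 + \frac{1}{-50} = 321 - \frac{1}{50} = \frac{16049}{50}$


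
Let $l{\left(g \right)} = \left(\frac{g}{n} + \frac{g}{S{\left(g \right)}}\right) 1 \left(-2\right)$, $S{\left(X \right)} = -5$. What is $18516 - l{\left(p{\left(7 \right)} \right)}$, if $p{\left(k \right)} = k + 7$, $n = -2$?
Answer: $\frac{92482}{5} \approx 18496.0$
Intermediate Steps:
$p{\left(k \right)} = 7 + k$
$l{\left(g \right)} = \frac{7 g}{5}$ ($l{\left(g \right)} = \left(\frac{g}{-2} + \frac{g}{-5}\right) 1 \left(-2\right) = \left(g \left(- \frac{1}{2}\right) + g \left(- \frac{1}{5}\right)\right) 1 \left(-2\right) = \left(- \frac{g}{2} - \frac{g}{5}\right) 1 \left(-2\right) = - \frac{7 g}{10} \cdot 1 \left(-2\right) = - \frac{7 g}{10} \left(-2\right) = \frac{7 g}{5}$)
$18516 - l{\left(p{\left(7 \right)} \right)} = 18516 - \frac{7 \left(7 + 7\right)}{5} = 18516 - \frac{7}{5} \cdot 14 = 18516 - \frac{98}{5} = \frac{92482}{5}$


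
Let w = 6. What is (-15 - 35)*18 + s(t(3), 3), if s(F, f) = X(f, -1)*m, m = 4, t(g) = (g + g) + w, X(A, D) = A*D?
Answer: -912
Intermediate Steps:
t(g) = 6 + 2*g (t(g) = (g + g) + 6 = 2*g + 6 = 6 + 2*g)
s(F, f) = -4*f (s(F, f) = (f*(-1))*4 = -f*4 = -4*f)
(-15 - 35)*18 + s(t(3), 3) = (-15 - 35)*18 - 4*3 = -50*18 - 12 = -900 - 12 = -912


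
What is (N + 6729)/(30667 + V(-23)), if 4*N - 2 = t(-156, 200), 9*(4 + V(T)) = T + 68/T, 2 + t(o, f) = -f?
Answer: 460851/2115548 ≈ 0.21784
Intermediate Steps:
t(o, f) = -2 - f
V(T) = -4 + T/9 + 68/(9*T) (V(T) = -4 + (T + 68/T)/9 = -4 + (T/9 + 68/(9*T)) = -4 + T/9 + 68/(9*T))
N = -50 (N = ½ + (-2 - 1*200)/4 = ½ + (-2 - 200)/4 = ½ + (¼)*(-202) = ½ - 101/2 = -50)
(N + 6729)/(30667 + V(-23)) = (-50 + 6729)/(30667 + (⅑)*(68 - 23*(-36 - 23))/(-23)) = 6679/(30667 + (⅑)*(-1/23)*(68 - 23*(-59))) = 6679/(30667 + (⅑)*(-1/23)*(68 + 1357)) = 6679/(30667 + (⅑)*(-1/23)*1425) = 6679/(30667 - 475/69) = 6679/(2115548/69) = 6679*(69/2115548) = 460851/2115548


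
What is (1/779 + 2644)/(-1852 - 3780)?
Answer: -2059677/4387328 ≈ -0.46946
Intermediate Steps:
(1/779 + 2644)/(-1852 - 3780) = (1/779 + 2644)/(-5632) = (2059677/779)*(-1/5632) = -2059677/4387328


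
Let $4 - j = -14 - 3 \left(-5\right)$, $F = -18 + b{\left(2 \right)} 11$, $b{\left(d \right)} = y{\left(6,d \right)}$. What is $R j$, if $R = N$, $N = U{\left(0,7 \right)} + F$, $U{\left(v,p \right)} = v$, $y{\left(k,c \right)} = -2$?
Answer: $-120$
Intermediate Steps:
$b{\left(d \right)} = -2$
$F = -40$ ($F = -18 - 22 = -40$)
$N = -40$ ($N = 0 - 40 = -40$)
$j = 3$ ($j = 4 - \left(-14 - 3 \left(-5\right)\right) = 4 - \left(-14 - -15\right) = 4 - \left(-14 + 15\right) = 4 - 1 = 3$)
$R = -40$
$R j = \left(-40\right) 3 = -120$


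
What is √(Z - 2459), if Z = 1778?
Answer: I*√681 ≈ 26.096*I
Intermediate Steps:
√(Z - 2459) = √(1778 - 2459) = √(-681) = I*√681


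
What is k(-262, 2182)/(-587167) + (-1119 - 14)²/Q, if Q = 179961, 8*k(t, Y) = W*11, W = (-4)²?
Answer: 753735859921/105667160487 ≈ 7.1331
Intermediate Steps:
W = 16
k(t, Y) = 22 (k(t, Y) = (16*11)/8 = (⅛)*176 = 22)
k(-262, 2182)/(-587167) + (-1119 - 14)²/Q = 22/(-587167) + (-1119 - 14)²/179961 = 22*(-1/587167) + (-1133)²*(1/179961) = -22/587167 + 1283689*(1/179961) = -22/587167 + 1283689/179961 = 753735859921/105667160487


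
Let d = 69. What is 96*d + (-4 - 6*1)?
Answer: 6614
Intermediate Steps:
96*d + (-4 - 6*1) = 96*69 + (-4 - 6*1) = 6624 + (-4 - 6) = 6624 - 10 = 6614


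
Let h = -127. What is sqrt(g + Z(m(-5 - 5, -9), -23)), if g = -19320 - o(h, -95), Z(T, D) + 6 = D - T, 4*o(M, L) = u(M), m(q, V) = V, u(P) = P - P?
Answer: 2*I*sqrt(4835) ≈ 139.07*I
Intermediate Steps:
u(P) = 0
o(M, L) = 0 (o(M, L) = (1/4)*0 = 0)
Z(T, D) = -6 + D - T (Z(T, D) = -6 + (D - T) = -6 + D - T)
g = -19320 (g = -19320 - 1*0 = -19320 + 0 = -19320)
sqrt(g + Z(m(-5 - 5, -9), -23)) = sqrt(-19320 + (-6 - 23 - 1*(-9))) = sqrt(-19320 + (-6 - 23 + 9)) = sqrt(-19320 - 20) = sqrt(-19340) = 2*I*sqrt(4835)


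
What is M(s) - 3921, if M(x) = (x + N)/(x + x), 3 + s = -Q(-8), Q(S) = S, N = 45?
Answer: -3916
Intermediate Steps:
s = 5 (s = -3 - 1*(-8) = -3 + 8 = 5)
M(x) = (45 + x)/(2*x) (M(x) = (x + 45)/(x + x) = (45 + x)/((2*x)) = (45 + x)*(1/(2*x)) = (45 + x)/(2*x))
M(s) - 3921 = (½)*(45 + 5)/5 - 3921 = (½)*(⅕)*50 - 3921 = 5 - 3921 = -3916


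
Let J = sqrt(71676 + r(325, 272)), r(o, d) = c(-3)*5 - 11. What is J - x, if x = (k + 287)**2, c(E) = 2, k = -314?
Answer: -729 + 5*sqrt(2867) ≈ -461.28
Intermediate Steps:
x = 729 (x = (-314 + 287)**2 = (-27)**2 = 729)
r(o, d) = -1 (r(o, d) = 2*5 - 11 = 10 - 11 = -1)
J = 5*sqrt(2867) (J = sqrt(71676 - 1) = sqrt(71675) = 5*sqrt(2867) ≈ 267.72)
J - x = 5*sqrt(2867) - 1*729 = 5*sqrt(2867) - 729 = -729 + 5*sqrt(2867)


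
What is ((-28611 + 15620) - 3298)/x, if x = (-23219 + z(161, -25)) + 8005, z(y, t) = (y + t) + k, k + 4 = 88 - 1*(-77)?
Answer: 2327/2131 ≈ 1.0920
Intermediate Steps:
k = 161 (k = -4 + (88 - 1*(-77)) = -4 + (88 + 77) = -4 + 165 = 161)
z(y, t) = 161 + t + y (z(y, t) = (y + t) + 161 = (t + y) + 161 = 161 + t + y)
x = -14917 (x = (-23219 + (161 - 25 + 161)) + 8005 = (-23219 + 297) + 8005 = -22922 + 8005 = -14917)
((-28611 + 15620) - 3298)/x = ((-28611 + 15620) - 3298)/(-14917) = (-12991 - 3298)*(-1/14917) = -16289*(-1/14917) = 2327/2131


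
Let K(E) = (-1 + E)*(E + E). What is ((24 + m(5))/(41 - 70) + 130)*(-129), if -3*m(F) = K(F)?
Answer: -484954/29 ≈ -16723.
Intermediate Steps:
K(E) = 2*E*(-1 + E) (K(E) = (-1 + E)*(2*E) = 2*E*(-1 + E))
m(F) = -2*F*(-1 + F)/3
((24 + m(5))/(41 - 70) + 130)*(-129) = ((24 + (2/3)*5*(1 - 1*5))/(41 - 70) + 130)*(-129) = ((24 + (2/3)*5*(1 - 5))/(-29) + 130)*(-129) = ((24 + (2/3)*5*(-4))*(-1/29) + 130)*(-129) = ((24 - 40/3)*(-1/29) + 130)*(-129) = ((32/3)*(-1/29) + 130)*(-129) = (-32/87 + 130)*(-129) = (11278/87)*(-129) = -484954/29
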